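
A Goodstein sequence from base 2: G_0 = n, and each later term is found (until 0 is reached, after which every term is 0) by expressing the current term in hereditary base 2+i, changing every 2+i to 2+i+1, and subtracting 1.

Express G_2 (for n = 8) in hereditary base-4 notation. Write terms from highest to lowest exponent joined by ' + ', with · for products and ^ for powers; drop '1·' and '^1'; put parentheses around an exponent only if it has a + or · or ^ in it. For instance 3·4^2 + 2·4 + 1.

2·4^4 + 2·4^2 + 2·4 + 1

[0] 8 ≡ 2^(2 + 1) (base 2). Lift 3: 81. −1: 80.
[1] 80 ≡ 2·3^3 + 2·3^2 + 2·3 + 2 (base 3). Lift 4: 554. −1: 553.
[2] 553 ≡ 2·4^4 + 2·4^2 + 2·4 + 1 (base 4). Lift 5: 6311. −1: 6310.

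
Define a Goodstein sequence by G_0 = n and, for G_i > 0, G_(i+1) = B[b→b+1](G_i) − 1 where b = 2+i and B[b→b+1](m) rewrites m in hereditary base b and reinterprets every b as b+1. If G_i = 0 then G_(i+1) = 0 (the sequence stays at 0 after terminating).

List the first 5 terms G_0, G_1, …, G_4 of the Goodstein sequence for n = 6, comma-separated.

6, 29, 257, 3125, 46655

(0) 6|_2 = 2^2 + 2 ↦ 3^3 + 3|_3 = 30 ⇒ 29
(1) 29|_3 = 3^3 + 2 ↦ 4^4 + 2|_4 = 258 ⇒ 257
(2) 257|_4 = 4^4 + 1 ↦ 5^5 + 1|_5 = 3126 ⇒ 3125
(3) 3125|_5 = 5^5 ↦ 6^6|_6 = 46656 ⇒ 46655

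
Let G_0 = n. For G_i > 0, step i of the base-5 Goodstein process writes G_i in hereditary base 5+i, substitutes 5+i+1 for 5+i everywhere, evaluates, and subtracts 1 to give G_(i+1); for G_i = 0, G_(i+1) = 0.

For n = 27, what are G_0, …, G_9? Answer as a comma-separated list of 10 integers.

[0] 27 ≡ 5^2 + 2 (base 5). Lift 6: 38. −1: 37.
[1] 37 ≡ 6^2 + 1 (base 6). Lift 7: 50. −1: 49.
[2] 49 ≡ 7^2 (base 7). Lift 8: 64. −1: 63.
[3] 63 ≡ 7·8 + 7 (base 8). Lift 9: 70. −1: 69.
[4] 69 ≡ 7·9 + 6 (base 9). Lift 10: 76. −1: 75.
[5] 75 ≡ 7·10 + 5 (base 10). Lift 11: 82. −1: 81.
[6] 81 ≡ 7·11 + 4 (base 11). Lift 12: 88. −1: 87.
[7] 87 ≡ 7·12 + 3 (base 12). Lift 13: 94. −1: 93.
[8] 93 ≡ 7·13 + 2 (base 13). Lift 14: 100. −1: 99.

27, 37, 49, 63, 69, 75, 81, 87, 93, 99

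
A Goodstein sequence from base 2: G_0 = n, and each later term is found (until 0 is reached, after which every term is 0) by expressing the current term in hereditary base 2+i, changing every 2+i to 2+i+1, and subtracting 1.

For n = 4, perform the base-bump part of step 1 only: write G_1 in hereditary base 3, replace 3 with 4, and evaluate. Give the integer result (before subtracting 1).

42

G_0 = 4. HB_2(4) = 2^2. Bump = 27. G_1 = 26.
G_1 = 26. HB_3(26) = 2·3^2 + 2·3 + 2. Bump = 42. G_2 = 41.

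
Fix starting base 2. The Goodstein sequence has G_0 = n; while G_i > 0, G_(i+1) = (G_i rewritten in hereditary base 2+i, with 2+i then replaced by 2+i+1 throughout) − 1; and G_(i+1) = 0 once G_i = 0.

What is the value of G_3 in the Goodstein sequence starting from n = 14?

(0) 14|_2 = 2^(2 + 1) + 2^2 + 2 ↦ 3^(3 + 1) + 3^3 + 3|_3 = 111 ⇒ 110
(1) 110|_3 = 3^(3 + 1) + 3^3 + 2 ↦ 4^(4 + 1) + 4^4 + 2|_4 = 1282 ⇒ 1281
(2) 1281|_4 = 4^(4 + 1) + 4^4 + 1 ↦ 5^(5 + 1) + 5^5 + 1|_5 = 18751 ⇒ 18750

18750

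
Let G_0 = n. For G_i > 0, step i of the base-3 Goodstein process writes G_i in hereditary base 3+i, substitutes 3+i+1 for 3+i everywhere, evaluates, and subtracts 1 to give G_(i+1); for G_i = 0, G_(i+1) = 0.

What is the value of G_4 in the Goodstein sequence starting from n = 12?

49

[0] 12 ≡ 3^2 + 3 (base 3). Lift 4: 20. −1: 19.
[1] 19 ≡ 4^2 + 3 (base 4). Lift 5: 28. −1: 27.
[2] 27 ≡ 5^2 + 2 (base 5). Lift 6: 38. −1: 37.
[3] 37 ≡ 6^2 + 1 (base 6). Lift 7: 50. −1: 49.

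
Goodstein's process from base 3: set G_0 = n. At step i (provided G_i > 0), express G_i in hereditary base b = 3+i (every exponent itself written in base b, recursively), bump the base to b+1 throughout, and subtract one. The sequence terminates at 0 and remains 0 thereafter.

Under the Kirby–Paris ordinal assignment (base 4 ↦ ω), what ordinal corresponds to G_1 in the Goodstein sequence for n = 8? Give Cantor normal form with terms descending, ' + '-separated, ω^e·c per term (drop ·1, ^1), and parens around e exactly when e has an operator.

ω·2 + 1

i=0: 8 = 2·3 + 2 (b=3); 3→4: 2·4 + 2 = 10; 10−1 = 9
i=1: 9 = 2·4 + 1 (b=4); 4→5: 2·5 + 1 = 11; 11−1 = 10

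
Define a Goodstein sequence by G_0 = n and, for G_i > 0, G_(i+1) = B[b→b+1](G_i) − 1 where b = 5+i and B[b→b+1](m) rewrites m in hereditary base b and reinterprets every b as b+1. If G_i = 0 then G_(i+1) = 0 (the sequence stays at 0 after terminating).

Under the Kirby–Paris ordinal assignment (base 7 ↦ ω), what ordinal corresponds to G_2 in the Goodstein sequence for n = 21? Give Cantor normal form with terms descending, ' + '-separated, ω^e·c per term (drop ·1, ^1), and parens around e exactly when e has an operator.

ω·3 + 6

21 —HB5→ 4·5 + 1 —bump→ 4·6 + 1 = 25 —(−1)→ 24
24 —HB6→ 4·6 —bump→ 4·7 = 28 —(−1)→ 27
27 —HB7→ 3·7 + 6 —bump→ 3·8 + 6 = 30 —(−1)→ 29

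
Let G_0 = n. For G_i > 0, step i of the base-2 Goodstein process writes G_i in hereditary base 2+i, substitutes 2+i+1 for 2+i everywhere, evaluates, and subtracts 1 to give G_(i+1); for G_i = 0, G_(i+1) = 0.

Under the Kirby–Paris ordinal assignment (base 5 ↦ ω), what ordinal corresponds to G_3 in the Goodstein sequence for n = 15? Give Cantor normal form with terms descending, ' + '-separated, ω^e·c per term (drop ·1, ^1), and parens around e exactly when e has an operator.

ω^(ω + 1) + ω^ω + 2

base 2: 15 = 2^(2 + 1) + 2^2 + 2 + 1; at 3: 3^(3 + 1) + 3^3 + 3 + 1 = 112; next = 111
base 3: 111 = 3^(3 + 1) + 3^3 + 3; at 4: 4^(4 + 1) + 4^4 + 4 = 1284; next = 1283
base 4: 1283 = 4^(4 + 1) + 4^4 + 3; at 5: 5^(5 + 1) + 5^5 + 3 = 18753; next = 18752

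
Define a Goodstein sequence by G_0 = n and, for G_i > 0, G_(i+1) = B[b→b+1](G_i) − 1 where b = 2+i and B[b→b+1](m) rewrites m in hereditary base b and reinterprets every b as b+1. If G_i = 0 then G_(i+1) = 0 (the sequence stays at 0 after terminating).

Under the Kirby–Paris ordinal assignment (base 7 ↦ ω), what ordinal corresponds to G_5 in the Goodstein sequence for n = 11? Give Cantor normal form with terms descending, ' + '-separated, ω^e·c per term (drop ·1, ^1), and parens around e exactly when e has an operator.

base 2: 11 = 2^(2 + 1) + 2 + 1; at 3: 3^(3 + 1) + 3 + 1 = 85; next = 84
base 3: 84 = 3^(3 + 1) + 3; at 4: 4^(4 + 1) + 4 = 1028; next = 1027
base 4: 1027 = 4^(4 + 1) + 3; at 5: 5^(5 + 1) + 3 = 15628; next = 15627
base 5: 15627 = 5^(5 + 1) + 2; at 6: 6^(6 + 1) + 2 = 279938; next = 279937
base 6: 279937 = 6^(6 + 1) + 1; at 7: 7^(7 + 1) + 1 = 5764802; next = 5764801
base 7: 5764801 = 7^(7 + 1); at 8: 8^(8 + 1) = 134217728; next = 134217727

ω^(ω + 1)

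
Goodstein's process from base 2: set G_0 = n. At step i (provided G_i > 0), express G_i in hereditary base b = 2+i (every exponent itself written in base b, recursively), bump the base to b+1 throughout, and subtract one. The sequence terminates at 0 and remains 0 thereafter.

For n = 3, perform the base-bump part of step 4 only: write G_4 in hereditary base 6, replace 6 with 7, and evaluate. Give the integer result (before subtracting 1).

G_0=3  [base 2] 2 + 1  →[2↦3]→  3 + 1 = 4  −1 ⇒ G_1=3
G_1=3  [base 3] 3  →[3↦4]→  4 = 4  −1 ⇒ G_2=3
G_2=3  [base 4] 3  →[4↦5]→  3 = 3  −1 ⇒ G_3=2
G_3=2  [base 5] 2  →[5↦6]→  2 = 2  −1 ⇒ G_4=1
G_4=1  [base 6] 1  →[6↦7]→  1 = 1  −1 ⇒ G_5=0

1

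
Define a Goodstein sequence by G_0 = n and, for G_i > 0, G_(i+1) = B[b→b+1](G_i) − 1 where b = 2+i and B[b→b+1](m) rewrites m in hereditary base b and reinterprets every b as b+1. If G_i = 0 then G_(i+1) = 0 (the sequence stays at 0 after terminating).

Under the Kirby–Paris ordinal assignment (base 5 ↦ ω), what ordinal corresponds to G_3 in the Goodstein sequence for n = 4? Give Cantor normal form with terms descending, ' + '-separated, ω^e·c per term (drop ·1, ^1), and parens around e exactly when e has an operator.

ω^2·2 + ω·2

(0) 4|_2 = 2^2 ↦ 3^3|_3 = 27 ⇒ 26
(1) 26|_3 = 2·3^2 + 2·3 + 2 ↦ 2·4^2 + 2·4 + 2|_4 = 42 ⇒ 41
(2) 41|_4 = 2·4^2 + 2·4 + 1 ↦ 2·5^2 + 2·5 + 1|_5 = 61 ⇒ 60
(3) 60|_5 = 2·5^2 + 2·5 ↦ 2·6^2 + 2·6|_6 = 84 ⇒ 83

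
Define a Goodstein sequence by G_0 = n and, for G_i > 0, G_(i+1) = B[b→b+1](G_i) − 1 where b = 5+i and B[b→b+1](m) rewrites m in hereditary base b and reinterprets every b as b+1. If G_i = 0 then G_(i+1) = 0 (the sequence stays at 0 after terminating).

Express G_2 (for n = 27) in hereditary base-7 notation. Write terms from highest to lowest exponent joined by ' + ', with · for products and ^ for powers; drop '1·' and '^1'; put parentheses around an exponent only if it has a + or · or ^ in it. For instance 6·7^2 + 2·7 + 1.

(0) 27|_5 = 5^2 + 2 ↦ 6^2 + 2|_6 = 38 ⇒ 37
(1) 37|_6 = 6^2 + 1 ↦ 7^2 + 1|_7 = 50 ⇒ 49
(2) 49|_7 = 7^2 ↦ 8^2|_8 = 64 ⇒ 63

7^2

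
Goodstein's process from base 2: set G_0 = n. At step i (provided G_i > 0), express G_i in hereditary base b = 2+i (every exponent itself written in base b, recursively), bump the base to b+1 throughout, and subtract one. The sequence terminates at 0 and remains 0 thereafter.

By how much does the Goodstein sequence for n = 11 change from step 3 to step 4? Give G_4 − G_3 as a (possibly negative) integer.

264310

(0) 11|_2 = 2^(2 + 1) + 2 + 1 ↦ 3^(3 + 1) + 3 + 1|_3 = 85 ⇒ 84
(1) 84|_3 = 3^(3 + 1) + 3 ↦ 4^(4 + 1) + 4|_4 = 1028 ⇒ 1027
(2) 1027|_4 = 4^(4 + 1) + 3 ↦ 5^(5 + 1) + 3|_5 = 15628 ⇒ 15627
(3) 15627|_5 = 5^(5 + 1) + 2 ↦ 6^(6 + 1) + 2|_6 = 279938 ⇒ 279937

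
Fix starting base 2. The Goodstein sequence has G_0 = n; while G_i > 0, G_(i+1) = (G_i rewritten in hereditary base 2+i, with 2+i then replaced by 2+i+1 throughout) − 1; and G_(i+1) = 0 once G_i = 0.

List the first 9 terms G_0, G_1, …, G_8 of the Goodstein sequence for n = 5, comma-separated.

5, 27, 255, 467, 775, 1197, 1751, 2454, 3325

[0] 5 ≡ 2^2 + 1 (base 2). Lift 3: 28. −1: 27.
[1] 27 ≡ 3^3 (base 3). Lift 4: 256. −1: 255.
[2] 255 ≡ 3·4^3 + 3·4^2 + 3·4 + 3 (base 4). Lift 5: 468. −1: 467.
[3] 467 ≡ 3·5^3 + 3·5^2 + 3·5 + 2 (base 5). Lift 6: 776. −1: 775.
[4] 775 ≡ 3·6^3 + 3·6^2 + 3·6 + 1 (base 6). Lift 7: 1198. −1: 1197.
[5] 1197 ≡ 3·7^3 + 3·7^2 + 3·7 (base 7). Lift 8: 1752. −1: 1751.
[6] 1751 ≡ 3·8^3 + 3·8^2 + 2·8 + 7 (base 8). Lift 9: 2455. −1: 2454.
[7] 2454 ≡ 3·9^3 + 3·9^2 + 2·9 + 6 (base 9). Lift 10: 3326. −1: 3325.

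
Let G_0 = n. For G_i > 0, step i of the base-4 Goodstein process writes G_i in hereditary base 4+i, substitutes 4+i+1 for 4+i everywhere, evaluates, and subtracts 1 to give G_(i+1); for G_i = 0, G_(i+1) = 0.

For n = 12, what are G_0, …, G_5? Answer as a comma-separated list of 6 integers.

12 —HB4→ 3·4 —bump→ 3·5 = 15 —(−1)→ 14
14 —HB5→ 2·5 + 4 —bump→ 2·6 + 4 = 16 —(−1)→ 15
15 —HB6→ 2·6 + 3 —bump→ 2·7 + 3 = 17 —(−1)→ 16
16 —HB7→ 2·7 + 2 —bump→ 2·8 + 2 = 18 —(−1)→ 17
17 —HB8→ 2·8 + 1 —bump→ 2·9 + 1 = 19 —(−1)→ 18

12, 14, 15, 16, 17, 18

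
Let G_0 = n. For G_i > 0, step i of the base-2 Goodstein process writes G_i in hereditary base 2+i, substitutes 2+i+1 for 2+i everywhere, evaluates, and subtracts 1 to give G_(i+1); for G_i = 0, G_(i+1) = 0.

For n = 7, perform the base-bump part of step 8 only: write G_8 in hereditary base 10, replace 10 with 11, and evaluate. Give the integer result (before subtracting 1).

150051214

base 2: 7 = 2^2 + 2 + 1; at 3: 3^3 + 3 + 1 = 31; next = 30
base 3: 30 = 3^3 + 3; at 4: 4^4 + 4 = 260; next = 259
base 4: 259 = 4^4 + 3; at 5: 5^5 + 3 = 3128; next = 3127
base 5: 3127 = 5^5 + 2; at 6: 6^6 + 2 = 46658; next = 46657
base 6: 46657 = 6^6 + 1; at 7: 7^7 + 1 = 823544; next = 823543
base 7: 823543 = 7^7; at 8: 8^8 = 16777216; next = 16777215
base 8: 16777215 = 7·8^7 + 7·8^6 + 7·8^5 + 7·8^4 + 7·8^3 + 7·8^2 + 7·8 + 7; at 9: 7·9^7 + 7·9^6 + 7·9^5 + 7·9^4 + 7·9^3 + 7·9^2 + 7·9 + 7 = 37665880; next = 37665879
base 9: 37665879 = 7·9^7 + 7·9^6 + 7·9^5 + 7·9^4 + 7·9^3 + 7·9^2 + 7·9 + 6; at 10: 7·10^7 + 7·10^6 + 7·10^5 + 7·10^4 + 7·10^3 + 7·10^2 + 7·10 + 6 = 77777776; next = 77777775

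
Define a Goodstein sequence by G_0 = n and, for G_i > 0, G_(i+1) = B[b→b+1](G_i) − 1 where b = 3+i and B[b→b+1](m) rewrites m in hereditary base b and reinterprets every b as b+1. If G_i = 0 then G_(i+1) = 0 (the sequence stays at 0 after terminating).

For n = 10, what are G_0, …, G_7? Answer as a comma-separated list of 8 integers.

10, 16, 24, 27, 30, 33, 36, 39

10 —HB3→ 3^2 + 1 —bump→ 4^2 + 1 = 17 —(−1)→ 16
16 —HB4→ 4^2 —bump→ 5^2 = 25 —(−1)→ 24
24 —HB5→ 4·5 + 4 —bump→ 4·6 + 4 = 28 —(−1)→ 27
27 —HB6→ 4·6 + 3 —bump→ 4·7 + 3 = 31 —(−1)→ 30
30 —HB7→ 4·7 + 2 —bump→ 4·8 + 2 = 34 —(−1)→ 33
33 —HB8→ 4·8 + 1 —bump→ 4·9 + 1 = 37 —(−1)→ 36
36 —HB9→ 4·9 —bump→ 4·10 = 40 —(−1)→ 39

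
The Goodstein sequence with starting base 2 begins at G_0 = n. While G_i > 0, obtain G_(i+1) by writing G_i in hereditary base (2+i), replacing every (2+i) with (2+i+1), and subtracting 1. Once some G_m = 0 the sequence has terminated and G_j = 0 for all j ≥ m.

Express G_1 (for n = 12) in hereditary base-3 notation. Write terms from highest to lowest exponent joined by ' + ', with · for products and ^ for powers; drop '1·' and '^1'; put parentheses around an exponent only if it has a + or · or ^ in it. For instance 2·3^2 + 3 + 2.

3^(3 + 1) + 2·3^2 + 2·3 + 2

12 —HB2→ 2^(2 + 1) + 2^2 —bump→ 3^(3 + 1) + 3^3 = 108 —(−1)→ 107
107 —HB3→ 3^(3 + 1) + 2·3^2 + 2·3 + 2 —bump→ 4^(4 + 1) + 2·4^2 + 2·4 + 2 = 1066 —(−1)→ 1065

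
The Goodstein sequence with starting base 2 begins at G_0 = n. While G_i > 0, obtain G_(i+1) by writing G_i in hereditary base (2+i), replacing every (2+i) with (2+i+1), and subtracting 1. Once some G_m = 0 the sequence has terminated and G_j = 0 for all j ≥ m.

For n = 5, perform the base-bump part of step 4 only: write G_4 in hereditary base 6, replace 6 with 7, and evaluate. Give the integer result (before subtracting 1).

1198

G_0 = 5. HB_2(5) = 2^2 + 1. Bump = 28. G_1 = 27.
G_1 = 27. HB_3(27) = 3^3. Bump = 256. G_2 = 255.
G_2 = 255. HB_4(255) = 3·4^3 + 3·4^2 + 3·4 + 3. Bump = 468. G_3 = 467.
G_3 = 467. HB_5(467) = 3·5^3 + 3·5^2 + 3·5 + 2. Bump = 776. G_4 = 775.
G_4 = 775. HB_6(775) = 3·6^3 + 3·6^2 + 3·6 + 1. Bump = 1198. G_5 = 1197.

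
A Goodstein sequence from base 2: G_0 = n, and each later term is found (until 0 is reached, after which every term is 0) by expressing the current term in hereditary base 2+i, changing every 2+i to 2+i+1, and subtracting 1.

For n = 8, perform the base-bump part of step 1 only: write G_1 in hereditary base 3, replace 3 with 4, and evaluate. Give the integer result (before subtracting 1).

[0] 8 ≡ 2^(2 + 1) (base 2). Lift 3: 81. −1: 80.
[1] 80 ≡ 2·3^3 + 2·3^2 + 2·3 + 2 (base 3). Lift 4: 554. −1: 553.

554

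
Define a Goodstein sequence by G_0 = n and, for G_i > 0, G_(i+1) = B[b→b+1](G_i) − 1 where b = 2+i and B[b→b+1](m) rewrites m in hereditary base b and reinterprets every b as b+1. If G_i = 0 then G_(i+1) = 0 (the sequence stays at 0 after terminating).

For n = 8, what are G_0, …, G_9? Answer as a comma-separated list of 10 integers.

8, 80, 553, 6310, 93395, 1647195, 33554571, 774841151, 20000000211, 570623341475

G_0=8  [base 2] 2^(2 + 1)  →[2↦3]→  3^(3 + 1) = 81  −1 ⇒ G_1=80
G_1=80  [base 3] 2·3^3 + 2·3^2 + 2·3 + 2  →[3↦4]→  2·4^4 + 2·4^2 + 2·4 + 2 = 554  −1 ⇒ G_2=553
G_2=553  [base 4] 2·4^4 + 2·4^2 + 2·4 + 1  →[4↦5]→  2·5^5 + 2·5^2 + 2·5 + 1 = 6311  −1 ⇒ G_3=6310
G_3=6310  [base 5] 2·5^5 + 2·5^2 + 2·5  →[5↦6]→  2·6^6 + 2·6^2 + 2·6 = 93396  −1 ⇒ G_4=93395
G_4=93395  [base 6] 2·6^6 + 2·6^2 + 6 + 5  →[6↦7]→  2·7^7 + 2·7^2 + 7 + 5 = 1647196  −1 ⇒ G_5=1647195
G_5=1647195  [base 7] 2·7^7 + 2·7^2 + 7 + 4  →[7↦8]→  2·8^8 + 2·8^2 + 8 + 4 = 33554572  −1 ⇒ G_6=33554571
G_6=33554571  [base 8] 2·8^8 + 2·8^2 + 8 + 3  →[8↦9]→  2·9^9 + 2·9^2 + 9 + 3 = 774841152  −1 ⇒ G_7=774841151
G_7=774841151  [base 9] 2·9^9 + 2·9^2 + 9 + 2  →[9↦10]→  2·10^10 + 2·10^2 + 10 + 2 = 20000000212  −1 ⇒ G_8=20000000211
G_8=20000000211  [base 10] 2·10^10 + 2·10^2 + 10 + 1  →[10↦11]→  2·11^11 + 2·11^2 + 11 + 1 = 570623341476  −1 ⇒ G_9=570623341475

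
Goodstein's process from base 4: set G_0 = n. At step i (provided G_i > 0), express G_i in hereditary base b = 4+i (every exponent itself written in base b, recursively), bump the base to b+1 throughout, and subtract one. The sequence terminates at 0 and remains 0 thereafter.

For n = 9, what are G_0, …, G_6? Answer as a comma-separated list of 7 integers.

9, 10, 11, 11, 11, 11, 11

i=0: 9 = 2·4 + 1 (b=4); 4→5: 2·5 + 1 = 11; 11−1 = 10
i=1: 10 = 2·5 (b=5); 5→6: 2·6 = 12; 12−1 = 11
i=2: 11 = 6 + 5 (b=6); 6→7: 7 + 5 = 12; 12−1 = 11
i=3: 11 = 7 + 4 (b=7); 7→8: 8 + 4 = 12; 12−1 = 11
i=4: 11 = 8 + 3 (b=8); 8→9: 9 + 3 = 12; 12−1 = 11
i=5: 11 = 9 + 2 (b=9); 9→10: 10 + 2 = 12; 12−1 = 11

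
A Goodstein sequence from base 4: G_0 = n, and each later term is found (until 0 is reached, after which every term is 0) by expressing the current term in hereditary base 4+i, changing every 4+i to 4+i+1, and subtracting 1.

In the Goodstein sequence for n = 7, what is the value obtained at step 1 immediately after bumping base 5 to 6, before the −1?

8

(0) 7|_4 = 4 + 3 ↦ 5 + 3|_5 = 8 ⇒ 7
(1) 7|_5 = 5 + 2 ↦ 6 + 2|_6 = 8 ⇒ 7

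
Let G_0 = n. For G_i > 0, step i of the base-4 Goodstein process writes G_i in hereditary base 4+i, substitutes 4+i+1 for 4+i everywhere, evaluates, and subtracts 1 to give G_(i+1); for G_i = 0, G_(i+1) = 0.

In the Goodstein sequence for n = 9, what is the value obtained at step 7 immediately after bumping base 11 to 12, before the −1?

G_0 = 9. HB_4(9) = 2·4 + 1. Bump = 11. G_1 = 10.
G_1 = 10. HB_5(10) = 2·5. Bump = 12. G_2 = 11.
G_2 = 11. HB_6(11) = 6 + 5. Bump = 12. G_3 = 11.
G_3 = 11. HB_7(11) = 7 + 4. Bump = 12. G_4 = 11.
G_4 = 11. HB_8(11) = 8 + 3. Bump = 12. G_5 = 11.
G_5 = 11. HB_9(11) = 9 + 2. Bump = 12. G_6 = 11.
G_6 = 11. HB_10(11) = 10 + 1. Bump = 12. G_7 = 11.
G_7 = 11. HB_11(11) = 11. Bump = 12. G_8 = 11.

12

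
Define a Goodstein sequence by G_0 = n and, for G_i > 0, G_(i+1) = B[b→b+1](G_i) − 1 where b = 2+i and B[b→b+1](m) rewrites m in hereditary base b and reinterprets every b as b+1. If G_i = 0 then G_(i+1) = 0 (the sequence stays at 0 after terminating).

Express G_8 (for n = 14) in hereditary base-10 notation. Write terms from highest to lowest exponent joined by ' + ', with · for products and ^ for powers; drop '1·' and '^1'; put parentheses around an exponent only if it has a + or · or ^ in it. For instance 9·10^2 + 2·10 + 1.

10^(10 + 1) + 5·10^5 + 5·10^4 + 5·10^3 + 5·10^2 + 5·10 + 1

i=0: 14 = 2^(2 + 1) + 2^2 + 2 (b=2); 2→3: 3^(3 + 1) + 3^3 + 3 = 111; 111−1 = 110
i=1: 110 = 3^(3 + 1) + 3^3 + 2 (b=3); 3→4: 4^(4 + 1) + 4^4 + 2 = 1282; 1282−1 = 1281
i=2: 1281 = 4^(4 + 1) + 4^4 + 1 (b=4); 4→5: 5^(5 + 1) + 5^5 + 1 = 18751; 18751−1 = 18750
i=3: 18750 = 5^(5 + 1) + 5^5 (b=5); 5→6: 6^(6 + 1) + 6^6 = 326592; 326592−1 = 326591
i=4: 326591 = 6^(6 + 1) + 5·6^5 + 5·6^4 + 5·6^3 + 5·6^2 + 5·6 + 5 (b=6); 6→7: 7^(7 + 1) + 5·7^5 + 5·7^4 + 5·7^3 + 5·7^2 + 5·7 + 5 = 5862841; 5862841−1 = 5862840
i=5: 5862840 = 7^(7 + 1) + 5·7^5 + 5·7^4 + 5·7^3 + 5·7^2 + 5·7 + 4 (b=7); 7→8: 8^(8 + 1) + 5·8^5 + 5·8^4 + 5·8^3 + 5·8^2 + 5·8 + 4 = 134404972; 134404972−1 = 134404971
i=6: 134404971 = 8^(8 + 1) + 5·8^5 + 5·8^4 + 5·8^3 + 5·8^2 + 5·8 + 3 (b=8); 8→9: 9^(9 + 1) + 5·9^5 + 5·9^4 + 5·9^3 + 5·9^2 + 5·9 + 3 = 3487116549; 3487116549−1 = 3487116548
i=7: 3487116548 = 9^(9 + 1) + 5·9^5 + 5·9^4 + 5·9^3 + 5·9^2 + 5·9 + 2 (b=9); 9→10: 10^(10 + 1) + 5·10^5 + 5·10^4 + 5·10^3 + 5·10^2 + 5·10 + 2 = 100000555552; 100000555552−1 = 100000555551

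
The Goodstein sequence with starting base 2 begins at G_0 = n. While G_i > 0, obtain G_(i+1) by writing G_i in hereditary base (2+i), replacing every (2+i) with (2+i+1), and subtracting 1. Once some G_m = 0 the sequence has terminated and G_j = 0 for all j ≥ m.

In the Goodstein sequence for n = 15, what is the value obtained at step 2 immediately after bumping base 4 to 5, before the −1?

18753

15 —HB2→ 2^(2 + 1) + 2^2 + 2 + 1 —bump→ 3^(3 + 1) + 3^3 + 3 + 1 = 112 —(−1)→ 111
111 —HB3→ 3^(3 + 1) + 3^3 + 3 —bump→ 4^(4 + 1) + 4^4 + 4 = 1284 —(−1)→ 1283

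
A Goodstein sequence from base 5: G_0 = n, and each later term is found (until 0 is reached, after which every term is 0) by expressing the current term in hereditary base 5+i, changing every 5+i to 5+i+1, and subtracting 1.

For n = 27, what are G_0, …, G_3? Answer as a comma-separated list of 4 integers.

27, 37, 49, 63

[0] 27 ≡ 5^2 + 2 (base 5). Lift 6: 38. −1: 37.
[1] 37 ≡ 6^2 + 1 (base 6). Lift 7: 50. −1: 49.
[2] 49 ≡ 7^2 (base 7). Lift 8: 64. −1: 63.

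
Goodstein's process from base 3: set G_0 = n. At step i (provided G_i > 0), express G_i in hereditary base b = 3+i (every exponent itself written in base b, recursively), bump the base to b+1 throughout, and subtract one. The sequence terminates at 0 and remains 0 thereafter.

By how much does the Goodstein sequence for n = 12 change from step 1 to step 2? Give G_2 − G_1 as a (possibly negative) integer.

G_0=12  [base 3] 3^2 + 3  →[3↦4]→  4^2 + 4 = 20  −1 ⇒ G_1=19
G_1=19  [base 4] 4^2 + 3  →[4↦5]→  5^2 + 3 = 28  −1 ⇒ G_2=27

8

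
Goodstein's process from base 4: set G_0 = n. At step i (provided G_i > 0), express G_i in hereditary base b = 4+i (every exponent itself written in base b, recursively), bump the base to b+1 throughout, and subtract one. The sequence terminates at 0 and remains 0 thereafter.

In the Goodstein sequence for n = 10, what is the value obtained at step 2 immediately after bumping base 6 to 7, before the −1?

(0) 10|_4 = 2·4 + 2 ↦ 2·5 + 2|_5 = 12 ⇒ 11
(1) 11|_5 = 2·5 + 1 ↦ 2·6 + 1|_6 = 13 ⇒ 12
(2) 12|_6 = 2·6 ↦ 2·7|_7 = 14 ⇒ 13

14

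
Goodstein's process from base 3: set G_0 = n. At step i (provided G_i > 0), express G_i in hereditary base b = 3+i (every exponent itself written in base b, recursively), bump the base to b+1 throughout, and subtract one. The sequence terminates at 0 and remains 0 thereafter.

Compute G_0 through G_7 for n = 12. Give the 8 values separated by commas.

i=0: 12 = 3^2 + 3 (b=3); 3→4: 4^2 + 4 = 20; 20−1 = 19
i=1: 19 = 4^2 + 3 (b=4); 4→5: 5^2 + 3 = 28; 28−1 = 27
i=2: 27 = 5^2 + 2 (b=5); 5→6: 6^2 + 2 = 38; 38−1 = 37
i=3: 37 = 6^2 + 1 (b=6); 6→7: 7^2 + 1 = 50; 50−1 = 49
i=4: 49 = 7^2 (b=7); 7→8: 8^2 = 64; 64−1 = 63
i=5: 63 = 7·8 + 7 (b=8); 8→9: 7·9 + 7 = 70; 70−1 = 69
i=6: 69 = 7·9 + 6 (b=9); 9→10: 7·10 + 6 = 76; 76−1 = 75

12, 19, 27, 37, 49, 63, 69, 75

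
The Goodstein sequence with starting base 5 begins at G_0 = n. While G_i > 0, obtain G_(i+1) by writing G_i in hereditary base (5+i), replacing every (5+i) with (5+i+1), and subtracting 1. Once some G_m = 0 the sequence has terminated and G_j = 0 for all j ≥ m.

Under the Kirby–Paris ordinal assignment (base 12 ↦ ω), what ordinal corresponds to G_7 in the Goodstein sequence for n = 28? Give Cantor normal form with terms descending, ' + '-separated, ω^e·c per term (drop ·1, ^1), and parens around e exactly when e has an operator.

base 5: 28 = 5^2 + 3; at 6: 6^2 + 3 = 39; next = 38
base 6: 38 = 6^2 + 2; at 7: 7^2 + 2 = 51; next = 50
base 7: 50 = 7^2 + 1; at 8: 8^2 + 1 = 65; next = 64
base 8: 64 = 8^2; at 9: 9^2 = 81; next = 80
base 9: 80 = 8·9 + 8; at 10: 8·10 + 8 = 88; next = 87
base 10: 87 = 8·10 + 7; at 11: 8·11 + 7 = 95; next = 94
base 11: 94 = 8·11 + 6; at 12: 8·12 + 6 = 102; next = 101
base 12: 101 = 8·12 + 5; at 13: 8·13 + 5 = 109; next = 108

ω·8 + 5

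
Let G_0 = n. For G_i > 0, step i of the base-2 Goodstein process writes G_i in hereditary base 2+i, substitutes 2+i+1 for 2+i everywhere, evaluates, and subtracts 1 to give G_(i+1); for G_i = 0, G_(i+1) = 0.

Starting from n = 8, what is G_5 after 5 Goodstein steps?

1647195

G_0=8  [base 2] 2^(2 + 1)  →[2↦3]→  3^(3 + 1) = 81  −1 ⇒ G_1=80
G_1=80  [base 3] 2·3^3 + 2·3^2 + 2·3 + 2  →[3↦4]→  2·4^4 + 2·4^2 + 2·4 + 2 = 554  −1 ⇒ G_2=553
G_2=553  [base 4] 2·4^4 + 2·4^2 + 2·4 + 1  →[4↦5]→  2·5^5 + 2·5^2 + 2·5 + 1 = 6311  −1 ⇒ G_3=6310
G_3=6310  [base 5] 2·5^5 + 2·5^2 + 2·5  →[5↦6]→  2·6^6 + 2·6^2 + 2·6 = 93396  −1 ⇒ G_4=93395
G_4=93395  [base 6] 2·6^6 + 2·6^2 + 6 + 5  →[6↦7]→  2·7^7 + 2·7^2 + 7 + 5 = 1647196  −1 ⇒ G_5=1647195
G_5=1647195  [base 7] 2·7^7 + 2·7^2 + 7 + 4  →[7↦8]→  2·8^8 + 2·8^2 + 8 + 4 = 33554572  −1 ⇒ G_6=33554571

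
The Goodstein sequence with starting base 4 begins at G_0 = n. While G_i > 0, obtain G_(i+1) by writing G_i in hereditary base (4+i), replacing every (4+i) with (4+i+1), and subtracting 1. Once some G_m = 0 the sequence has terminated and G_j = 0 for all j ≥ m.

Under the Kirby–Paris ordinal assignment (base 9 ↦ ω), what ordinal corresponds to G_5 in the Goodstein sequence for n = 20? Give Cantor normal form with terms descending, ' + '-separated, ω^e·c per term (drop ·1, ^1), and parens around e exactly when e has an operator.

G_0=20  [base 4] 4^2 + 4  →[4↦5]→  5^2 + 5 = 30  −1 ⇒ G_1=29
G_1=29  [base 5] 5^2 + 4  →[5↦6]→  6^2 + 4 = 40  −1 ⇒ G_2=39
G_2=39  [base 6] 6^2 + 3  →[6↦7]→  7^2 + 3 = 52  −1 ⇒ G_3=51
G_3=51  [base 7] 7^2 + 2  →[7↦8]→  8^2 + 2 = 66  −1 ⇒ G_4=65
G_4=65  [base 8] 8^2 + 1  →[8↦9]→  9^2 + 1 = 82  −1 ⇒ G_5=81
G_5=81  [base 9] 9^2  →[9↦10]→  10^2 = 100  −1 ⇒ G_6=99

ω^2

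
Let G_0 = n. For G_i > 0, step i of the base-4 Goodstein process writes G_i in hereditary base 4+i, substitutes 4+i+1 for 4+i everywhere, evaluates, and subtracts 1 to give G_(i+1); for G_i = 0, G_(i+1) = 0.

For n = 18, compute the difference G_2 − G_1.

10

step 0: 18 = 4^2 + 2; sub 5 for 4: 5^2 + 2; = 27; G_1 = 27−1 = 26
step 1: 26 = 5^2 + 1; sub 6 for 5: 6^2 + 1; = 37; G_2 = 37−1 = 36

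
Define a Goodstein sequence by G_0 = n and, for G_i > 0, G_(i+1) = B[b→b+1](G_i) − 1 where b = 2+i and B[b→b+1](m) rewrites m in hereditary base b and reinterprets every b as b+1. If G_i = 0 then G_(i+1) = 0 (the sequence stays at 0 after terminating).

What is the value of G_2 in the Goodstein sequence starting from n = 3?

3

base 2: 3 = 2 + 1; at 3: 3 + 1 = 4; next = 3
base 3: 3 = 3; at 4: 4 = 4; next = 3
base 4: 3 = 3; at 5: 3 = 3; next = 2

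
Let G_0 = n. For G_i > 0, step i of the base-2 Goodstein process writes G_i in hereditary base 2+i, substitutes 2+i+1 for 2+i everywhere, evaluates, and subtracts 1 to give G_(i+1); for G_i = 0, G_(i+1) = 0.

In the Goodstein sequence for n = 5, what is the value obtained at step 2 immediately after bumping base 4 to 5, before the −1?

[0] 5 ≡ 2^2 + 1 (base 2). Lift 3: 28. −1: 27.
[1] 27 ≡ 3^3 (base 3). Lift 4: 256. −1: 255.
[2] 255 ≡ 3·4^3 + 3·4^2 + 3·4 + 3 (base 4). Lift 5: 468. −1: 467.

468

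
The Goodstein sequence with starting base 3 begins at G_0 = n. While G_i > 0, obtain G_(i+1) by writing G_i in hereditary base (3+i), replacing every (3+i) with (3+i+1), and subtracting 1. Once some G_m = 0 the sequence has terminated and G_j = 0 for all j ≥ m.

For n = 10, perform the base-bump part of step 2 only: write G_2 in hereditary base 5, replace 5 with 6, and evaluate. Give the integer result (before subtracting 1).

28

step 0: 10 = 3^2 + 1; sub 4 for 3: 4^2 + 1; = 17; G_1 = 17−1 = 16
step 1: 16 = 4^2; sub 5 for 4: 5^2; = 25; G_2 = 25−1 = 24
step 2: 24 = 4·5 + 4; sub 6 for 5: 4·6 + 4; = 28; G_3 = 28−1 = 27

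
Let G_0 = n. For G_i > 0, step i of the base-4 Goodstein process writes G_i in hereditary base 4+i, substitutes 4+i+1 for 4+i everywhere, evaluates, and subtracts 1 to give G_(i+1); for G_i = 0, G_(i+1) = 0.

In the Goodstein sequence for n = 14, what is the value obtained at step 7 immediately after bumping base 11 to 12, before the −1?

G_0 = 14. HB_4(14) = 3·4 + 2. Bump = 17. G_1 = 16.
G_1 = 16. HB_5(16) = 3·5 + 1. Bump = 19. G_2 = 18.
G_2 = 18. HB_6(18) = 3·6. Bump = 21. G_3 = 20.
G_3 = 20. HB_7(20) = 2·7 + 6. Bump = 22. G_4 = 21.
G_4 = 21. HB_8(21) = 2·8 + 5. Bump = 23. G_5 = 22.
G_5 = 22. HB_9(22) = 2·9 + 4. Bump = 24. G_6 = 23.
G_6 = 23. HB_10(23) = 2·10 + 3. Bump = 25. G_7 = 24.
G_7 = 24. HB_11(24) = 2·11 + 2. Bump = 26. G_8 = 25.

26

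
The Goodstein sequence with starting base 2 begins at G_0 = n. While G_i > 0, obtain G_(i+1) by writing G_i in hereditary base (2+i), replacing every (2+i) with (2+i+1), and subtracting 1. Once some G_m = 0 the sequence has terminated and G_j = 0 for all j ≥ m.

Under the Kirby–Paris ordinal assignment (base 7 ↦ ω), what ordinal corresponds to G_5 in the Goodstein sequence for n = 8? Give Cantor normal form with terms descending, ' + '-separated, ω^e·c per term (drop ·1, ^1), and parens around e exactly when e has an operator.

ω^ω·2 + ω^2·2 + ω + 4

step 0: 8 = 2^(2 + 1); sub 3 for 2: 3^(3 + 1); = 81; G_1 = 81−1 = 80
step 1: 80 = 2·3^3 + 2·3^2 + 2·3 + 2; sub 4 for 3: 2·4^4 + 2·4^2 + 2·4 + 2; = 554; G_2 = 554−1 = 553
step 2: 553 = 2·4^4 + 2·4^2 + 2·4 + 1; sub 5 for 4: 2·5^5 + 2·5^2 + 2·5 + 1; = 6311; G_3 = 6311−1 = 6310
step 3: 6310 = 2·5^5 + 2·5^2 + 2·5; sub 6 for 5: 2·6^6 + 2·6^2 + 2·6; = 93396; G_4 = 93396−1 = 93395
step 4: 93395 = 2·6^6 + 2·6^2 + 6 + 5; sub 7 for 6: 2·7^7 + 2·7^2 + 7 + 5; = 1647196; G_5 = 1647196−1 = 1647195
step 5: 1647195 = 2·7^7 + 2·7^2 + 7 + 4; sub 8 for 7: 2·8^8 + 2·8^2 + 8 + 4; = 33554572; G_6 = 33554572−1 = 33554571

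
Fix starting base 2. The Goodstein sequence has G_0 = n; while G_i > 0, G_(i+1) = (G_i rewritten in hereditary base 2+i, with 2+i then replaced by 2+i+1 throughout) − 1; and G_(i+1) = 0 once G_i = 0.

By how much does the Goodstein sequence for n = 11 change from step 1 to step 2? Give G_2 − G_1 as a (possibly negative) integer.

943

base 2: 11 = 2^(2 + 1) + 2 + 1; at 3: 3^(3 + 1) + 3 + 1 = 85; next = 84
base 3: 84 = 3^(3 + 1) + 3; at 4: 4^(4 + 1) + 4 = 1028; next = 1027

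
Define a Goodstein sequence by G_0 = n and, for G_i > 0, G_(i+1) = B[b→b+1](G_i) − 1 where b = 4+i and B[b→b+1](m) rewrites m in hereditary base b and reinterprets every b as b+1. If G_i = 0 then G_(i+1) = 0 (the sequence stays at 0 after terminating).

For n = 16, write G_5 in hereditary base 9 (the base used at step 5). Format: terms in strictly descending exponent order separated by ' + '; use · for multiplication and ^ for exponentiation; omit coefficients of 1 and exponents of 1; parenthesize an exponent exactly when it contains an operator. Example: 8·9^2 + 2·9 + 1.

4·9

G_0 = 16. HB_4(16) = 4^2. Bump = 25. G_1 = 24.
G_1 = 24. HB_5(24) = 4·5 + 4. Bump = 28. G_2 = 27.
G_2 = 27. HB_6(27) = 4·6 + 3. Bump = 31. G_3 = 30.
G_3 = 30. HB_7(30) = 4·7 + 2. Bump = 34. G_4 = 33.
G_4 = 33. HB_8(33) = 4·8 + 1. Bump = 37. G_5 = 36.
G_5 = 36. HB_9(36) = 4·9. Bump = 40. G_6 = 39.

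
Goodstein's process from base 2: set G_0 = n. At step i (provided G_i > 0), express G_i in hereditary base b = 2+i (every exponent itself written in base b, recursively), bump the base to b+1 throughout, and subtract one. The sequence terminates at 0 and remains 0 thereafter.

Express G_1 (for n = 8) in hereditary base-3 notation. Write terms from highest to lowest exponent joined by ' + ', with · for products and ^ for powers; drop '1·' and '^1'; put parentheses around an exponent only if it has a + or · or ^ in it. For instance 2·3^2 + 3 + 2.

step 0: 8 = 2^(2 + 1); sub 3 for 2: 3^(3 + 1); = 81; G_1 = 81−1 = 80
step 1: 80 = 2·3^3 + 2·3^2 + 2·3 + 2; sub 4 for 3: 2·4^4 + 2·4^2 + 2·4 + 2; = 554; G_2 = 554−1 = 553

2·3^3 + 2·3^2 + 2·3 + 2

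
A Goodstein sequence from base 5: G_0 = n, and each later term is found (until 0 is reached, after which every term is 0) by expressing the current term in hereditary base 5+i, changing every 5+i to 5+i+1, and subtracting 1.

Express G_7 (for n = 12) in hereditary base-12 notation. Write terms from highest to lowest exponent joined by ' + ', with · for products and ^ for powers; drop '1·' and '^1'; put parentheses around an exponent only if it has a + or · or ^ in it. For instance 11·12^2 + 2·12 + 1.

12 + 3

G_0 = 12. HB_5(12) = 2·5 + 2. Bump = 14. G_1 = 13.
G_1 = 13. HB_6(13) = 2·6 + 1. Bump = 15. G_2 = 14.
G_2 = 14. HB_7(14) = 2·7. Bump = 16. G_3 = 15.
G_3 = 15. HB_8(15) = 8 + 7. Bump = 16. G_4 = 15.
G_4 = 15. HB_9(15) = 9 + 6. Bump = 16. G_5 = 15.
G_5 = 15. HB_10(15) = 10 + 5. Bump = 16. G_6 = 15.
G_6 = 15. HB_11(15) = 11 + 4. Bump = 16. G_7 = 15.
G_7 = 15. HB_12(15) = 12 + 3. Bump = 16. G_8 = 15.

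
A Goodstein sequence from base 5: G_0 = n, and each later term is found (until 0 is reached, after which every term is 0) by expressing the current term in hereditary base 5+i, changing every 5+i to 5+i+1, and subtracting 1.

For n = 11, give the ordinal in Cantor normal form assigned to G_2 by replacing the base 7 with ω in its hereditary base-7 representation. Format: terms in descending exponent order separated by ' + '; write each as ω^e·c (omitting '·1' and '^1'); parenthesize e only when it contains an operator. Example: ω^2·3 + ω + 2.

[0] 11 ≡ 2·5 + 1 (base 5). Lift 6: 13. −1: 12.
[1] 12 ≡ 2·6 (base 6). Lift 7: 14. −1: 13.

ω + 6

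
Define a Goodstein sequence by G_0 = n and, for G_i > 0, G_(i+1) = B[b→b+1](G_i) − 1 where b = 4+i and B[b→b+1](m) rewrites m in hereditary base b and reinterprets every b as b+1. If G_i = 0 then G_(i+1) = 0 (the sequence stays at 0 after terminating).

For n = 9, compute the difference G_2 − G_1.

step 0: 9 = 2·4 + 1; sub 5 for 4: 2·5 + 1; = 11; G_1 = 11−1 = 10
step 1: 10 = 2·5; sub 6 for 5: 2·6; = 12; G_2 = 12−1 = 11

1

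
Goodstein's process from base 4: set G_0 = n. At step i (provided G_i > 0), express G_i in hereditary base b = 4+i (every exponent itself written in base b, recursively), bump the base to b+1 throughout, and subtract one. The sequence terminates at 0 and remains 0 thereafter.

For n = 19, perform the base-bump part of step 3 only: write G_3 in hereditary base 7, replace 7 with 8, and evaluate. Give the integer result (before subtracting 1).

64

step 0: 19 = 4^2 + 3; sub 5 for 4: 5^2 + 3; = 28; G_1 = 28−1 = 27
step 1: 27 = 5^2 + 2; sub 6 for 5: 6^2 + 2; = 38; G_2 = 38−1 = 37
step 2: 37 = 6^2 + 1; sub 7 for 6: 7^2 + 1; = 50; G_3 = 50−1 = 49
step 3: 49 = 7^2; sub 8 for 7: 8^2; = 64; G_4 = 64−1 = 63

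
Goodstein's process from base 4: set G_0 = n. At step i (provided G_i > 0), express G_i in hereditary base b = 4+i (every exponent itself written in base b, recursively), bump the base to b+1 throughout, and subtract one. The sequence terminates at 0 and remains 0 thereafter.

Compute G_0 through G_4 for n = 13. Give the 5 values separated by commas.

step 0: 13 = 3·4 + 1; sub 5 for 4: 3·5 + 1; = 16; G_1 = 16−1 = 15
step 1: 15 = 3·5; sub 6 for 5: 3·6; = 18; G_2 = 18−1 = 17
step 2: 17 = 2·6 + 5; sub 7 for 6: 2·7 + 5; = 19; G_3 = 19−1 = 18
step 3: 18 = 2·7 + 4; sub 8 for 7: 2·8 + 4; = 20; G_4 = 20−1 = 19

13, 15, 17, 18, 19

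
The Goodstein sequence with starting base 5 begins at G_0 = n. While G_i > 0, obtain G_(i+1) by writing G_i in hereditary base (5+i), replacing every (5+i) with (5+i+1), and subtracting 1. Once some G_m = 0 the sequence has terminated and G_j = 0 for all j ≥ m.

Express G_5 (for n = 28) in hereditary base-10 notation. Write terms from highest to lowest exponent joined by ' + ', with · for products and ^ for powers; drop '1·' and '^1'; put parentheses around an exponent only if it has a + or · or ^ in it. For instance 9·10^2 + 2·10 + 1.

G_0=28  [base 5] 5^2 + 3  →[5↦6]→  6^2 + 3 = 39  −1 ⇒ G_1=38
G_1=38  [base 6] 6^2 + 2  →[6↦7]→  7^2 + 2 = 51  −1 ⇒ G_2=50
G_2=50  [base 7] 7^2 + 1  →[7↦8]→  8^2 + 1 = 65  −1 ⇒ G_3=64
G_3=64  [base 8] 8^2  →[8↦9]→  9^2 = 81  −1 ⇒ G_4=80
G_4=80  [base 9] 8·9 + 8  →[9↦10]→  8·10 + 8 = 88  −1 ⇒ G_5=87
G_5=87  [base 10] 8·10 + 7  →[10↦11]→  8·11 + 7 = 95  −1 ⇒ G_6=94

8·10 + 7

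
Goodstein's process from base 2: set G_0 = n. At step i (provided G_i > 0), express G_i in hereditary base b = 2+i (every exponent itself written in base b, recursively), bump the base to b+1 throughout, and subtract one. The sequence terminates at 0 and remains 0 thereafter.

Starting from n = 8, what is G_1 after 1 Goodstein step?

80

(0) 8|_2 = 2^(2 + 1) ↦ 3^(3 + 1)|_3 = 81 ⇒ 80
(1) 80|_3 = 2·3^3 + 2·3^2 + 2·3 + 2 ↦ 2·4^4 + 2·4^2 + 2·4 + 2|_4 = 554 ⇒ 553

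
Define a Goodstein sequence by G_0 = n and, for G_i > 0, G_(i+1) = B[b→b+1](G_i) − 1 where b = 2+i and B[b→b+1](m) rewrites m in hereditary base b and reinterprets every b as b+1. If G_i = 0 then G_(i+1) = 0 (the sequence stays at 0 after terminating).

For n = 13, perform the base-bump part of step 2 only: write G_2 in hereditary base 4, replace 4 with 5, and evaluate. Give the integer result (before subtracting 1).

G_0 = 13. HB_2(13) = 2^(2 + 1) + 2^2 + 1. Bump = 109. G_1 = 108.
G_1 = 108. HB_3(108) = 3^(3 + 1) + 3^3. Bump = 1280. G_2 = 1279.
G_2 = 1279. HB_4(1279) = 4^(4 + 1) + 3·4^3 + 3·4^2 + 3·4 + 3. Bump = 16093. G_3 = 16092.

16093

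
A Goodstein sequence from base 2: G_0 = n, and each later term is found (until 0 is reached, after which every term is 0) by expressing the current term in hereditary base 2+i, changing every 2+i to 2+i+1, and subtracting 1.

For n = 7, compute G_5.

823543

7 —HB2→ 2^2 + 2 + 1 —bump→ 3^3 + 3 + 1 = 31 —(−1)→ 30
30 —HB3→ 3^3 + 3 —bump→ 4^4 + 4 = 260 —(−1)→ 259
259 —HB4→ 4^4 + 3 —bump→ 5^5 + 3 = 3128 —(−1)→ 3127
3127 —HB5→ 5^5 + 2 —bump→ 6^6 + 2 = 46658 —(−1)→ 46657
46657 —HB6→ 6^6 + 1 —bump→ 7^7 + 1 = 823544 —(−1)→ 823543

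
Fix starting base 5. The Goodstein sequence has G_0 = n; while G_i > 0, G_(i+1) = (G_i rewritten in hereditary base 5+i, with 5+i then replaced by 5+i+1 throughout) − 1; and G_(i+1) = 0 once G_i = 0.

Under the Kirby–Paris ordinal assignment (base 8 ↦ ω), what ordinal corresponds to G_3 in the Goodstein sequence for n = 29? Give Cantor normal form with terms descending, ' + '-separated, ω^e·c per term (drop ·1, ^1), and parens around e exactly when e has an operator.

ω^2 + 1

base 5: 29 = 5^2 + 4; at 6: 6^2 + 4 = 40; next = 39
base 6: 39 = 6^2 + 3; at 7: 7^2 + 3 = 52; next = 51
base 7: 51 = 7^2 + 2; at 8: 8^2 + 2 = 66; next = 65
base 8: 65 = 8^2 + 1; at 9: 9^2 + 1 = 82; next = 81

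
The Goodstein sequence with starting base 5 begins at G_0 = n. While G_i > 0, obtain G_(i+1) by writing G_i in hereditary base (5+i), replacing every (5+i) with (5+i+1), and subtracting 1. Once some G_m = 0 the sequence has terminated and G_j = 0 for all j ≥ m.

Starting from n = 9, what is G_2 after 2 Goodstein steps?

9

[0] 9 ≡ 5 + 4 (base 5). Lift 6: 10. −1: 9.
[1] 9 ≡ 6 + 3 (base 6). Lift 7: 10. −1: 9.
[2] 9 ≡ 7 + 2 (base 7). Lift 8: 10. −1: 9.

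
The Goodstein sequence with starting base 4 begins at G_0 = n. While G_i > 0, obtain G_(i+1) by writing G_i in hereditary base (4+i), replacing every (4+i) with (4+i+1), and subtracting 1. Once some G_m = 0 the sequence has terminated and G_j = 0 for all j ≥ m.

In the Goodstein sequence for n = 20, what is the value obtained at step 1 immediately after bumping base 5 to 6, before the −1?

G_0=20  [base 4] 4^2 + 4  →[4↦5]→  5^2 + 5 = 30  −1 ⇒ G_1=29
G_1=29  [base 5] 5^2 + 4  →[5↦6]→  6^2 + 4 = 40  −1 ⇒ G_2=39

40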